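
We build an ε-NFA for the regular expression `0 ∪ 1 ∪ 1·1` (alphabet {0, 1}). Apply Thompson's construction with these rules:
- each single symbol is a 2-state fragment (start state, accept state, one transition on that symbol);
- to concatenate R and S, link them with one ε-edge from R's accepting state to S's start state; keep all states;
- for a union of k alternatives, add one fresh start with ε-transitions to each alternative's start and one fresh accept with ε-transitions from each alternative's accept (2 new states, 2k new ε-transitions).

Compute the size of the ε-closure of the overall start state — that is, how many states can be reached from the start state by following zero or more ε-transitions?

4

Work bottom-up. For each fragment F, track |ε-closure(F.start)| and whether F's accept lies in that closure (i.e. whether F accepts ε). A single-symbol fragment has closure size 1 and does not accept ε.
  1·1 : |closure| equals the left operand's closure size = 1 (its accept is not ε-reachable, so the closure stops there)
  0 ∪ 1 ∪ 1·1 : |closure| = 1 + 1 + 1 + 1 = 4 (the new accept is not ε-reachable since no branch accepts ε)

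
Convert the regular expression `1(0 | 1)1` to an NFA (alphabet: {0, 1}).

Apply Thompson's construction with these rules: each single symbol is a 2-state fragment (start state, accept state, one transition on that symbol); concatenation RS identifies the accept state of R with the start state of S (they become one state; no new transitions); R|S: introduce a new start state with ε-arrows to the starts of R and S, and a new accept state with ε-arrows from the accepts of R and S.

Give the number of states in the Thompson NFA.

Building bottom-up:
Each of the 4 symbol leaves contributes a 2-state fragment.
  0 | 1 — 6 states
  1(0 | 1)1 — 8 states

8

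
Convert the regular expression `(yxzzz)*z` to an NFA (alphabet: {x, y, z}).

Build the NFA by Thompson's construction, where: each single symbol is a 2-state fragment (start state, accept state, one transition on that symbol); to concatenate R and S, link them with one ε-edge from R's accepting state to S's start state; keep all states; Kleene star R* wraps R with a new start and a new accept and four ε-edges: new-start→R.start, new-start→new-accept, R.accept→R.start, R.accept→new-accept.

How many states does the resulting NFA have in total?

14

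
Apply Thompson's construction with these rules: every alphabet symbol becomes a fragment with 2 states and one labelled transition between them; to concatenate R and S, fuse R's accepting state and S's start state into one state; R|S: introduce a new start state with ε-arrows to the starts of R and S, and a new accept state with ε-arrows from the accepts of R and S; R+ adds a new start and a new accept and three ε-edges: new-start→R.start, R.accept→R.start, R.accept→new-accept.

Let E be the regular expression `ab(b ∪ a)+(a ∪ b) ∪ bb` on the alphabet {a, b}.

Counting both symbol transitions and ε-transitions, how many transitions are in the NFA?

23

Bottom-up over the parse tree:
Each of the 8 symbol leaves contributes 1 transition (1 symbol, 0 ε).
  b ∪ a — 6 transitions (2 symbol, 4 ε)
  (b ∪ a)+ — 9 transitions (2 symbol, 7 ε)
  a ∪ b — 6 transitions (2 symbol, 4 ε)
  ab(b ∪ a)+(a ∪ b) — 17 transitions (6 symbol, 11 ε)
  bb — 2 transitions (2 symbol, 0 ε)
  ab(b ∪ a)+(a ∪ b) ∪ bb — 23 transitions (8 symbol, 15 ε)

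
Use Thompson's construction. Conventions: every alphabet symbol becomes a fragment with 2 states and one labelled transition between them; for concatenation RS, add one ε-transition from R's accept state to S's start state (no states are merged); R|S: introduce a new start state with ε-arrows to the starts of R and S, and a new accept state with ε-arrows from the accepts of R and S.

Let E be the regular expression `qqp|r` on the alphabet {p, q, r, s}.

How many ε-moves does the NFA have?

6

Recursing over subexpressions:
Each of the 4 symbol leaves contributes 0 ε-transitions.
  qqp : 2 ε-transitions
  qqp|r : 6 ε-transitions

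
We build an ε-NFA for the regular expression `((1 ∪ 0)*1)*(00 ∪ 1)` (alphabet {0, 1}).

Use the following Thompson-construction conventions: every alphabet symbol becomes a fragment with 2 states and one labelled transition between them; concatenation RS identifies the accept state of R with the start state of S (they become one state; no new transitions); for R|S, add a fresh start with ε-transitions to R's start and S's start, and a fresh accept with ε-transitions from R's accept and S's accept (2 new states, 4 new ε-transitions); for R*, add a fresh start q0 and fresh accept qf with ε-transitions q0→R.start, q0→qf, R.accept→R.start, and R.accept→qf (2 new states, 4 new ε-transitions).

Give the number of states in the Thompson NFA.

17

Building bottom-up:
Each of the 6 symbol leaves contributes a 2-state fragment.
  1 ∪ 0 → 6 states
  (1 ∪ 0)* → 8 states
  (1 ∪ 0)*1 → 9 states
  ((1 ∪ 0)*1)* → 11 states
  00 → 3 states
  00 ∪ 1 → 7 states
  ((1 ∪ 0)*1)*(00 ∪ 1) → 17 states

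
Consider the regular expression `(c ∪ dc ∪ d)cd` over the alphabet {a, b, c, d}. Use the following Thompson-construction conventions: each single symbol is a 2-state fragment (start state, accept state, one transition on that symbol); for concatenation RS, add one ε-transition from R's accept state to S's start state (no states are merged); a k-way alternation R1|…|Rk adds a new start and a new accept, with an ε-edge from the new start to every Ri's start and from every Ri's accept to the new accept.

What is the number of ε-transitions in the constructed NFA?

Bottom-up over the parse tree:
Each of the 6 symbol leaves contributes 0 ε-transitions.
  dc : 1 ε-transition
  c ∪ dc ∪ d : 7 ε-transitions
  (c ∪ dc ∪ d)cd : 9 ε-transitions

9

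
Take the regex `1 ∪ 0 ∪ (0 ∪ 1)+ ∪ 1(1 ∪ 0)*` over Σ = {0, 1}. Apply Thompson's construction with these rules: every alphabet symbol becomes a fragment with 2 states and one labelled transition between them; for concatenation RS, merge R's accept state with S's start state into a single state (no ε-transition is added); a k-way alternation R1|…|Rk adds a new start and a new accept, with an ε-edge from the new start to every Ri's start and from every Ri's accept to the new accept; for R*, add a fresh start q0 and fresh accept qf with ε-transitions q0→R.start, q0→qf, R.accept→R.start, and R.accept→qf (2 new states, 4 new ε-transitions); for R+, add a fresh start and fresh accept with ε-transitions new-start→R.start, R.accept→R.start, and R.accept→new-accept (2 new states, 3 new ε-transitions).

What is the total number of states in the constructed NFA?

23

Recursing over subexpressions:
Each of the 7 symbol leaves contributes a 2-state fragment.
  0 ∪ 1 : 6 states
  (0 ∪ 1)+ : 8 states
  1 ∪ 0 : 6 states
  (1 ∪ 0)* : 8 states
  1(1 ∪ 0)* : 9 states
  1 ∪ 0 ∪ (0 ∪ 1)+ ∪ 1(1 ∪ 0)* : 23 states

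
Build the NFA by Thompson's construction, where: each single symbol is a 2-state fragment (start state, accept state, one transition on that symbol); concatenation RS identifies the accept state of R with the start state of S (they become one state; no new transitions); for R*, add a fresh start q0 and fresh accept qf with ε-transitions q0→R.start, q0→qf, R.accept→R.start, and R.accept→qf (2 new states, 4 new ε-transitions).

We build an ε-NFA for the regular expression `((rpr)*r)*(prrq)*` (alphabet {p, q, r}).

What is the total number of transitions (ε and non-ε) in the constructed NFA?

Building bottom-up:
Each of the 8 symbol leaves contributes 1 transition (1 symbol, 0 ε).
  rpr → 3 transitions (3 symbol, 0 ε)
  (rpr)* → 7 transitions (3 symbol, 4 ε)
  (rpr)*r → 8 transitions (4 symbol, 4 ε)
  ((rpr)*r)* → 12 transitions (4 symbol, 8 ε)
  prrq → 4 transitions (4 symbol, 0 ε)
  (prrq)* → 8 transitions (4 symbol, 4 ε)
  ((rpr)*r)*(prrq)* → 20 transitions (8 symbol, 12 ε)

20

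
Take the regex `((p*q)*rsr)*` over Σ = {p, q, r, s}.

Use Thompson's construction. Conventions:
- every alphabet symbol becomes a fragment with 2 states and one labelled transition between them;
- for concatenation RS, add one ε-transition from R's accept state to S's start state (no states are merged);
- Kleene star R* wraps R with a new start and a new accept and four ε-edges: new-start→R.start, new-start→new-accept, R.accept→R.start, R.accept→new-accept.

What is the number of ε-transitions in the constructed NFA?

16

Bottom-up over the parse tree:
Each of the 5 symbol leaves contributes 0 ε-transitions.
  p* — 4 ε-transitions
  p*q — 5 ε-transitions
  (p*q)* — 9 ε-transitions
  (p*q)*rsr — 12 ε-transitions
  ((p*q)*rsr)* — 16 ε-transitions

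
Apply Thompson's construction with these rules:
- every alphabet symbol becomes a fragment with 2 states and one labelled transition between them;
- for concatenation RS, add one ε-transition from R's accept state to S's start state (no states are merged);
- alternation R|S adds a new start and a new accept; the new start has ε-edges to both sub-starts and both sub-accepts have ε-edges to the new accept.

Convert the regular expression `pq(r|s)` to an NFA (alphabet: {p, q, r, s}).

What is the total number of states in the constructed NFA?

10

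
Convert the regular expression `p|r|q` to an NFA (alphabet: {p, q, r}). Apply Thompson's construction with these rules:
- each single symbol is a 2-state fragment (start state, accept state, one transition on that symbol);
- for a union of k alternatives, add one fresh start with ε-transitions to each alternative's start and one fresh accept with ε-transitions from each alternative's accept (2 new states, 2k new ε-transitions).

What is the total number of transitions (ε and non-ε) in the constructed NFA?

Recursing over subexpressions:
Each of the 3 symbol leaves contributes 1 transition (1 symbol, 0 ε).
  p|r|q = 9 transitions (3 symbol, 6 ε)

9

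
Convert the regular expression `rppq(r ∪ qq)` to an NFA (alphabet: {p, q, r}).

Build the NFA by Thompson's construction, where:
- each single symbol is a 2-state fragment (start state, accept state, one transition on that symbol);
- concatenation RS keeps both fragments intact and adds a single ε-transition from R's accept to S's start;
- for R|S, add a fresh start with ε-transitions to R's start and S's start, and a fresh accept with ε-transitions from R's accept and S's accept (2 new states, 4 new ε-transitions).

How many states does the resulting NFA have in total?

16

By structural recursion:
Each of the 7 symbol leaves contributes a 2-state fragment.
  qq : 4 states
  r ∪ qq : 8 states
  rppq(r ∪ qq) : 16 states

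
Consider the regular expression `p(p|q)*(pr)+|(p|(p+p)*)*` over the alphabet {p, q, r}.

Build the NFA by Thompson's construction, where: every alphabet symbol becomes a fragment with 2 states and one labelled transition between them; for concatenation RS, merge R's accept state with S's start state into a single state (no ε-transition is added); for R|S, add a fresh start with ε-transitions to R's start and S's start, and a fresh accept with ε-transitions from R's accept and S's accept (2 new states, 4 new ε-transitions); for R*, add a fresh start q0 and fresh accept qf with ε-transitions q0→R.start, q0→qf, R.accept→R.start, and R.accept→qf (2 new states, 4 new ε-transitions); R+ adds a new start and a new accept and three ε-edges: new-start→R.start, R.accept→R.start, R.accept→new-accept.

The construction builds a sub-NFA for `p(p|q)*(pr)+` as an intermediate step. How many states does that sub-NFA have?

Fragment for `p(p|q)*(pr)+`:
Each of the 5 symbol leaves contributes a 2-state fragment.
  p|q → 6 states
  (p|q)* → 8 states
  pr → 3 states
  (pr)+ → 5 states
  p(p|q)*(pr)+ → 13 states

13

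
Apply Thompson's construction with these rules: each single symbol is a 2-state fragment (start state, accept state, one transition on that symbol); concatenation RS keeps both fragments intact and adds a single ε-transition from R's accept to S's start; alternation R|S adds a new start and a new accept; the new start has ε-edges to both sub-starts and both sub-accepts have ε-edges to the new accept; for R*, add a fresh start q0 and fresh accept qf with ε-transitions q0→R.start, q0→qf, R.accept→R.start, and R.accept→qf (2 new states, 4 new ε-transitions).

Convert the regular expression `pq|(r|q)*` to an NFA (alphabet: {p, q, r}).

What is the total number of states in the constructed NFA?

Recursing over subexpressions:
Each of the 4 symbol leaves contributes a 2-state fragment.
  pq = 4 states
  r|q = 6 states
  (r|q)* = 8 states
  pq|(r|q)* = 14 states

14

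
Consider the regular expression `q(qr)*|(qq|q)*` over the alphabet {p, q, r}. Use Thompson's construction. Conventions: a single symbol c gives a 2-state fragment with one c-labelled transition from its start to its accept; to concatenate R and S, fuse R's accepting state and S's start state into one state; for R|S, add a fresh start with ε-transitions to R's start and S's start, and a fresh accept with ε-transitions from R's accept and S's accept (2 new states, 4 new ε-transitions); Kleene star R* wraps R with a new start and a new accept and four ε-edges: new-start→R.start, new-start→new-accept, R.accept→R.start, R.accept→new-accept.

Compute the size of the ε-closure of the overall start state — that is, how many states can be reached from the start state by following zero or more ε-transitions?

8

Work bottom-up. For each fragment F, track |ε-closure(F.start)| and whether F's accept lies in that closure (i.e. whether F accepts ε). A single-symbol fragment has closure size 1 and does not accept ε.
  qr → |ε-closure| equals the left operand's closure size = 1 (its accept is not ε-reachable, so the closure stops there)
  (qr)* → new start has ε-edges to the inner start and to the new accept, so |ε-closure| = 2 + 1 = 3
  q(qr)* → |ε-closure| equals the left operand's closure size = 1 (its accept is not ε-reachable, so the closure stops there)
  qq → same as the first factor's closure: |ε-closure| = 1
  qq|q → new start ε-reaches every alternative's start; none of them accept ε, so the new accept is not reached: |ε-closure| = 1 + 1 + 1 = 3
  (qq|q)* → the star's fresh start ε-reaches both the body's start and the fresh accept: |ε-closure| = 2 + 3 = 5
  q(qr)*|(qq|q)* → new start ε-reaches every alternative's start; at least one alternative accepts ε, so the union's new accept is reached too: |ε-closure| = 1 + 1 + 5 + 1 = 8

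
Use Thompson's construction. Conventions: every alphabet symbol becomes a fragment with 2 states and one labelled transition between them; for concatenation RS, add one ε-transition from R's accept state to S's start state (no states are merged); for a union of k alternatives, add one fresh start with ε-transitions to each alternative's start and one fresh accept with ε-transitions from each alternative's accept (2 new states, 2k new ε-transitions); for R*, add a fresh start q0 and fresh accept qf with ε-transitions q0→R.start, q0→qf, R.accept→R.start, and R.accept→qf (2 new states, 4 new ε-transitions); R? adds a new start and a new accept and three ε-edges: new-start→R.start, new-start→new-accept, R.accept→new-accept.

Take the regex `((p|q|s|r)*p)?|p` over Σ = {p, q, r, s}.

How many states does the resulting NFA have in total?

20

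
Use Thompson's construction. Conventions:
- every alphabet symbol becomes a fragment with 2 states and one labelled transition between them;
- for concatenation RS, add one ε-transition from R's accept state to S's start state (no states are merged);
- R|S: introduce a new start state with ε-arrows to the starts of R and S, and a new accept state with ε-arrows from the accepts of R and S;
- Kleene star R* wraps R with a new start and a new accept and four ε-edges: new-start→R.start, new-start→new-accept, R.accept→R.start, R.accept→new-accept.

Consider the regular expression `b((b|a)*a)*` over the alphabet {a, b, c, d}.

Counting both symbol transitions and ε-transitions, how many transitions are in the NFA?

18

Building bottom-up:
Each of the 4 symbol leaves contributes 1 transition (1 symbol, 0 ε).
  b|a : 6 transitions (2 symbol, 4 ε)
  (b|a)* : 10 transitions (2 symbol, 8 ε)
  (b|a)*a : 12 transitions (3 symbol, 9 ε)
  ((b|a)*a)* : 16 transitions (3 symbol, 13 ε)
  b((b|a)*a)* : 18 transitions (4 symbol, 14 ε)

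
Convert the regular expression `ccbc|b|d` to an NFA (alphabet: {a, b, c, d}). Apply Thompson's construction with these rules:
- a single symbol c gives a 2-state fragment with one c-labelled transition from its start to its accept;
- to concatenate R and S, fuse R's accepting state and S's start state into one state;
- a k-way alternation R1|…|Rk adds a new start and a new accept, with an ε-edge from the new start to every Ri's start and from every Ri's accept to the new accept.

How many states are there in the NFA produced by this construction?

11

By structural recursion:
Each of the 6 symbol leaves contributes a 2-state fragment.
  ccbc = 5 states
  ccbc|b|d = 11 states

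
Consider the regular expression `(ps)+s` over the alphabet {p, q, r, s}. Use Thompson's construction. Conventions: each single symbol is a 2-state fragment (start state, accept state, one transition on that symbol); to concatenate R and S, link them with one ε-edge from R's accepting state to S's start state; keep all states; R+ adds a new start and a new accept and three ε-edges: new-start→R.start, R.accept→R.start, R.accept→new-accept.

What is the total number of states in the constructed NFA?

Per subexpression:
Each of the 3 symbol leaves contributes a 2-state fragment.
  ps — 4 states
  (ps)+ — 6 states
  (ps)+s — 8 states

8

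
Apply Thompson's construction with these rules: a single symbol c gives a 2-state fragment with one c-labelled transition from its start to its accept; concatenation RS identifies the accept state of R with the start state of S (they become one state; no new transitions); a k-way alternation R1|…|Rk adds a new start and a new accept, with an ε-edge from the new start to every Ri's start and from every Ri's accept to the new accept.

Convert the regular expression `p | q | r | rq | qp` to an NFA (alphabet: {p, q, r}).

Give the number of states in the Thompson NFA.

14

Recursing over subexpressions:
Each of the 7 symbol leaves contributes a 2-state fragment.
  rq — 3 states
  qp — 3 states
  p | q | r | rq | qp — 14 states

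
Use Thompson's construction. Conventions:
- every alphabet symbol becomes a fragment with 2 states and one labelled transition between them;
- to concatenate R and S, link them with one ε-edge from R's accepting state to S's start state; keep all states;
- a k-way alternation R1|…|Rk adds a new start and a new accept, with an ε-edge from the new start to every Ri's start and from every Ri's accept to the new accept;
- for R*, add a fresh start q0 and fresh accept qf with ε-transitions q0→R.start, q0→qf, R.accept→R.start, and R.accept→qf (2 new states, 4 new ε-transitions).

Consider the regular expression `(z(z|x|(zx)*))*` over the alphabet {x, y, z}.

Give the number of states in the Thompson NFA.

Bottom-up over the parse tree:
Each of the 5 symbol leaves contributes a 2-state fragment.
  zx — 4 states
  (zx)* — 6 states
  z|x|(zx)* — 12 states
  z(z|x|(zx)*) — 14 states
  (z(z|x|(zx)*))* — 16 states

16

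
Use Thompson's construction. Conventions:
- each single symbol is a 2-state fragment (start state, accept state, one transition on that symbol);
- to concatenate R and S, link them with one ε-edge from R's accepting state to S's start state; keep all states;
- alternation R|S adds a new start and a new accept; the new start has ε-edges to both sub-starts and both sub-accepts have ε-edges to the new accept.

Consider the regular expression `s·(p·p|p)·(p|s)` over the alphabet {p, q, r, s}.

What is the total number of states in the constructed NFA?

16

By structural recursion:
Each of the 6 symbol leaves contributes a 2-state fragment.
  p·p : 4 states
  p·p|p : 8 states
  p|s : 6 states
  s·(p·p|p)·(p|s) : 16 states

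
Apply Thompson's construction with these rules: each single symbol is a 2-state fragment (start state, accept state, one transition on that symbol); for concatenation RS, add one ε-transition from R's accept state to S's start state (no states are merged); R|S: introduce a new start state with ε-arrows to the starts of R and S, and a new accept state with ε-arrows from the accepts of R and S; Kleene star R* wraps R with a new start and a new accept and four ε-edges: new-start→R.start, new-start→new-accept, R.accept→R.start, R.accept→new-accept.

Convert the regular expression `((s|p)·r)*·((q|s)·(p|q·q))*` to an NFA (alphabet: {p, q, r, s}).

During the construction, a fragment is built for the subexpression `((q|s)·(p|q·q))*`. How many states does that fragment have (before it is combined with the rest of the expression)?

Fragment for `((q|s)·(p|q·q))*`:
Each of the 5 symbol leaves contributes a 2-state fragment.
  q|s = 6 states
  q·q = 4 states
  p|q·q = 8 states
  (q|s)·(p|q·q) = 14 states
  ((q|s)·(p|q·q))* = 16 states

16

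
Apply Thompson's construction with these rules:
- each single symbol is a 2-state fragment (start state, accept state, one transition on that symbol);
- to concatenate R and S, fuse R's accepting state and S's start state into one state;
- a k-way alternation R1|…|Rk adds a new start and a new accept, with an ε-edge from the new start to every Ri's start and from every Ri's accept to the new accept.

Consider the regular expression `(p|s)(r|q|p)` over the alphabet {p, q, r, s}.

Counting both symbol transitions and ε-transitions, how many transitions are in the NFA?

15

By structural recursion:
Each of the 5 symbol leaves contributes 1 transition (1 symbol, 0 ε).
  p|s = 6 transitions (2 symbol, 4 ε)
  r|q|p = 9 transitions (3 symbol, 6 ε)
  (p|s)(r|q|p) = 15 transitions (5 symbol, 10 ε)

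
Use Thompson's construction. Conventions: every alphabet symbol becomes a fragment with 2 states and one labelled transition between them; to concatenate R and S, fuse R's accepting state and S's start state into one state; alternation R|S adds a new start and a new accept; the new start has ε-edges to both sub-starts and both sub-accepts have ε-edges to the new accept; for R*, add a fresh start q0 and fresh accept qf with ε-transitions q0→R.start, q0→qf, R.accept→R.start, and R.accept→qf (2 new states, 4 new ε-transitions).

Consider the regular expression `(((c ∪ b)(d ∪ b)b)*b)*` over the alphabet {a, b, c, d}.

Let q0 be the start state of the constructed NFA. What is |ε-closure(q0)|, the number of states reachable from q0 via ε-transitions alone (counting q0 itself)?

Work bottom-up. For each fragment F, track |ε-closure(F.start)| and whether F's accept lies in that closure (i.e. whether F accepts ε). A single-symbol fragment has closure size 1 and does not accept ε.
  c ∪ b → |ε-closure| = 1 + 1 + 1 = 3 (the new accept is not ε-reachable since no branch accepts ε)
  d ∪ b → |ε-closure| = 1 + 1 + 1 = 3 (the new accept is not ε-reachable since no branch accepts ε)
  (c ∪ b)(d ∪ b)b → |ε-closure| equals the left operand's closure size = 3 (its accept is not ε-reachable, so the closure stops there)
  ((c ∪ b)(d ∪ b)b)* → the star's fresh start ε-reaches both the body's start and the fresh accept: |ε-closure| = 2 + 3 = 5
  ((c ∪ b)(d ∪ b)b)*b → the left operand accepts ε, so the closure extends into the next operand (the shared merged state is already counted); |ε-closure| = 5 + (1−1) = 5
  (((c ∪ b)(d ∪ b)b)*b)* → the star's fresh start ε-reaches both the body's start and the fresh accept: |ε-closure| = 2 + 5 = 7

7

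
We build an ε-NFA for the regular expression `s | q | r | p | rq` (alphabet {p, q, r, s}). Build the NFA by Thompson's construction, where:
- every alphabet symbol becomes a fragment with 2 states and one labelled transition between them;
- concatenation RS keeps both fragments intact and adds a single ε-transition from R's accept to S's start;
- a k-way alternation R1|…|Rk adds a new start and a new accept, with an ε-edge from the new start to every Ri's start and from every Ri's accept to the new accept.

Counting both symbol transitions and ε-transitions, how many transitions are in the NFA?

By structural recursion:
Each of the 6 symbol leaves contributes 1 transition (1 symbol, 0 ε).
  rq = 3 transitions (2 symbol, 1 ε)
  s | q | r | p | rq = 17 transitions (6 symbol, 11 ε)

17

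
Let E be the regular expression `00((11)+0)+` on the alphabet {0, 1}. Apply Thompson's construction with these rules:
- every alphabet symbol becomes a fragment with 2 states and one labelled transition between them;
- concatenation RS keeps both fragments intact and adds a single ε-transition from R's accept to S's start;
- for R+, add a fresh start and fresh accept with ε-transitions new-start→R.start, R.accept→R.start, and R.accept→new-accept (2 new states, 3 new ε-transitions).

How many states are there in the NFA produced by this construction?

14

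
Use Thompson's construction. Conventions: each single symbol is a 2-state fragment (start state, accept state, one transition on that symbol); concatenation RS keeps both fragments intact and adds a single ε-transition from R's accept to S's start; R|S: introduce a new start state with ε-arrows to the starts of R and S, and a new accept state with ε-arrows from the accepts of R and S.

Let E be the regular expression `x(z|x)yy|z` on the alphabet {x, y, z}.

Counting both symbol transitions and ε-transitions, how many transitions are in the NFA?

17

Per subexpression:
Each of the 6 symbol leaves contributes 1 transition (1 symbol, 0 ε).
  z|x : 6 transitions (2 symbol, 4 ε)
  x(z|x)yy : 12 transitions (5 symbol, 7 ε)
  x(z|x)yy|z : 17 transitions (6 symbol, 11 ε)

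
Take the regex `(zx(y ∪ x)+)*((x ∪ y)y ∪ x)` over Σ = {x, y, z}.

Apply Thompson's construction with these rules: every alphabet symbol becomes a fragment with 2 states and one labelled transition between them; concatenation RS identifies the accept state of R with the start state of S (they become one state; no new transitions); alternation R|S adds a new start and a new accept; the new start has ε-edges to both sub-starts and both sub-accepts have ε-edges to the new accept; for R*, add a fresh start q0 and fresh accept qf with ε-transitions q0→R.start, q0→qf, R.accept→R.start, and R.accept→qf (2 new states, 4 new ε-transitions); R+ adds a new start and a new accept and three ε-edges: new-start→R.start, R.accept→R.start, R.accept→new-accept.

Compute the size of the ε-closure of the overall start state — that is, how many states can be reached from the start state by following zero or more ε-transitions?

7

Let C(F) = |ε-closure(F.start)| within fragment F, and note whether F accepts ε. Symbol fragments have C = 1 and do not accept ε. Then:
  y ∪ x : |ε-closure| = 1 + 1 + 1 = 3 (the new accept is not ε-reachable since no branch accepts ε)
  (y ∪ x)+ : new start ε-reaches only the body's start; the new accept needs a symbol first: |ε-closure| = 1 + 3 = 4
  zx(y ∪ x)+ : |ε-closure| equals the left operand's closure size = 1 (its accept is not ε-reachable, so the closure stops there)
  (zx(y ∪ x)+)* : |ε-closure| = 1 (new start) + 1 (body) + 1 (new accept) = 3
  x ∪ y : |ε-closure| = 1 + 1 + 1 = 3 (the new accept is not ε-reachable since no branch accepts ε)
  (x ∪ y)y : |ε-closure| equals the left operand's closure size = 3 (its accept is not ε-reachable, so the closure stops there)
  (x ∪ y)y ∪ x : new start ε-reaches every alternative's start; none of them accept ε, so the new accept is not reached: |ε-closure| = 1 + 3 + 1 = 5
  (zx(y ∪ x)+)*((x ∪ y)y ∪ x) : the left operand accepts ε, so the closure extends into the next operand (the shared merged state is already counted); |ε-closure| = 3 + (5−1) = 7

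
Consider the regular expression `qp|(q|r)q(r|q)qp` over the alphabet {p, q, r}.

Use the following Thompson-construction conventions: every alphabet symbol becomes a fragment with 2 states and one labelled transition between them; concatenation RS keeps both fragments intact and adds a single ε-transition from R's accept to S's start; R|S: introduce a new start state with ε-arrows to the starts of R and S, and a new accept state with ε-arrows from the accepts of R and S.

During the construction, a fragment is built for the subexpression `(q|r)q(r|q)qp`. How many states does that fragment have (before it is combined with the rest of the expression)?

Fragment for `(q|r)q(r|q)qp`:
Each of the 7 symbol leaves contributes a 2-state fragment.
  q|r — 6 states
  r|q — 6 states
  (q|r)q(r|q)qp — 18 states

18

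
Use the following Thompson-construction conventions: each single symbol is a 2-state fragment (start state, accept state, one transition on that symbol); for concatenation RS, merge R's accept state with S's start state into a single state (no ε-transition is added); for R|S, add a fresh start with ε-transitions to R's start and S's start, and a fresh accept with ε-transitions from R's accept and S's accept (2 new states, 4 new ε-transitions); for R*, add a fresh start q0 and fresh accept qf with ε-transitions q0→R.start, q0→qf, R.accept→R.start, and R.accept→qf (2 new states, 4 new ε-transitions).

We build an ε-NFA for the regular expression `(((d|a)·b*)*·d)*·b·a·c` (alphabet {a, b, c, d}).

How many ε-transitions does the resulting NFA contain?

By structural recursion:
Each of the 7 symbol leaves contributes 0 ε-transitions.
  d|a → 4 ε-transitions
  b* → 4 ε-transitions
  (d|a)·b* → 8 ε-transitions
  ((d|a)·b*)* → 12 ε-transitions
  ((d|a)·b*)*·d → 12 ε-transitions
  (((d|a)·b*)*·d)* → 16 ε-transitions
  (((d|a)·b*)*·d)*·b·a·c → 16 ε-transitions

16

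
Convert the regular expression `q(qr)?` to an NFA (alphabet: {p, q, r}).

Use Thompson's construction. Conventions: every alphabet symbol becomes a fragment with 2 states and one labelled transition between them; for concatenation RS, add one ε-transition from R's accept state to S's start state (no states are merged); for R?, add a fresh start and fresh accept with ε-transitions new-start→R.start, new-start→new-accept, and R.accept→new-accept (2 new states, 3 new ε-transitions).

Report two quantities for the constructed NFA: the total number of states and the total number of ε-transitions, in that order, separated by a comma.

Bottom-up over the parse tree:
Each of the 3 symbol leaves contributes 2 states and 0 ε-transitions.
  qr → 4 states, 1 ε-transition
  (qr)? → 6 states, 4 ε-transitions
  q(qr)? → 8 states, 5 ε-transitions

8, 5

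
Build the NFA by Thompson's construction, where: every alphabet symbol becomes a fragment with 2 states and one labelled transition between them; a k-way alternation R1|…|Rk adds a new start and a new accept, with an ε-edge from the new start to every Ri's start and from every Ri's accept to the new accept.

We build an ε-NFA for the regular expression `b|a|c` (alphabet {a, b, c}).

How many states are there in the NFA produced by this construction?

Building bottom-up:
Each of the 3 symbol leaves contributes a 2-state fragment.
  b|a|c — 8 states

8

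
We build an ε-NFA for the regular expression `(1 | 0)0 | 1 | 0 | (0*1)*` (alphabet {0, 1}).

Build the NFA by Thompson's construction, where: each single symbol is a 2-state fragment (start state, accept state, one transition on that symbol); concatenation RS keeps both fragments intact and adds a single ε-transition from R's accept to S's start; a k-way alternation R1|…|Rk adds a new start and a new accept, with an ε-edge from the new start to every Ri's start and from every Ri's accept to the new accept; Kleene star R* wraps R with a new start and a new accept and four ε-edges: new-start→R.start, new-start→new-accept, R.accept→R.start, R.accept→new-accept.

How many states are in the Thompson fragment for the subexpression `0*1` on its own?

6

Fragment for `0*1`:
Each of the 2 symbol leaves contributes a 2-state fragment.
  0* : 4 states
  0*1 : 6 states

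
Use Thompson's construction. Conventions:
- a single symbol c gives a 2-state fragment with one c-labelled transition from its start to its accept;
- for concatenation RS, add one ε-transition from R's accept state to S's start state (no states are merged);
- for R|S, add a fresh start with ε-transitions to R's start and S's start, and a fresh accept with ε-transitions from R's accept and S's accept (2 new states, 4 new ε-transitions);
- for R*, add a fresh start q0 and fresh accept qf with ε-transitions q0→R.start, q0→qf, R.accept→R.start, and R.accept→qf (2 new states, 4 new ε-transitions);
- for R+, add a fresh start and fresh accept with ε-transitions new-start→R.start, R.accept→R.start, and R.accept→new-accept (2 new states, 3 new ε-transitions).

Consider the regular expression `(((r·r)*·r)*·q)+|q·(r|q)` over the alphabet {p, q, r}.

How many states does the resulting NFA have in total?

Building bottom-up:
Each of the 7 symbol leaves contributes a 2-state fragment.
  r·r — 4 states
  (r·r)* — 6 states
  (r·r)*·r — 8 states
  ((r·r)*·r)* — 10 states
  ((r·r)*·r)*·q — 12 states
  (((r·r)*·r)*·q)+ — 14 states
  r|q — 6 states
  q·(r|q) — 8 states
  (((r·r)*·r)*·q)+|q·(r|q) — 24 states

24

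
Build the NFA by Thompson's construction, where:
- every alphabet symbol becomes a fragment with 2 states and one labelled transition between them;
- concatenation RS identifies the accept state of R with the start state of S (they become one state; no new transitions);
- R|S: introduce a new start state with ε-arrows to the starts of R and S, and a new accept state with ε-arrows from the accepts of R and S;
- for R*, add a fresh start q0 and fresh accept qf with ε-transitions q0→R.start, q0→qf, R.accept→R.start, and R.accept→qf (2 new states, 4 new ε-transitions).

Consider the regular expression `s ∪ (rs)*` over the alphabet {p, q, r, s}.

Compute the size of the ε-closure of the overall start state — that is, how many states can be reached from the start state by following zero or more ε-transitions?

6

Let C(F) = |ε-closure(F.start)| within fragment F, and note whether F accepts ε. Symbol fragments have C = 1 and do not accept ε. Then:
  rs — same as the first factor's closure: C = 1
  (rs)* — new start has ε-edges to the inner start and to the new accept, so C = 2 + 1 = 3
  s ∪ (rs)* — C = 1 (new start) + (1 + 3) + 1 (new accept, since some branch ε-reaches its own accept) = 6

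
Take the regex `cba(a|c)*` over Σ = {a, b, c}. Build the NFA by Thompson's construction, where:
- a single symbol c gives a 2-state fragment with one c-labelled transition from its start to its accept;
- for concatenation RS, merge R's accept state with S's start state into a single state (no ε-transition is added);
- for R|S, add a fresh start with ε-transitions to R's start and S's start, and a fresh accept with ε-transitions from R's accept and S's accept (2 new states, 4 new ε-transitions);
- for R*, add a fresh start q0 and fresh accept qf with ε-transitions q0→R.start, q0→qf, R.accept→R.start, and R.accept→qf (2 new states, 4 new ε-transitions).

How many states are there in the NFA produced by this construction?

Recursing over subexpressions:
Each of the 5 symbol leaves contributes a 2-state fragment.
  a|c — 6 states
  (a|c)* — 8 states
  cba(a|c)* — 11 states

11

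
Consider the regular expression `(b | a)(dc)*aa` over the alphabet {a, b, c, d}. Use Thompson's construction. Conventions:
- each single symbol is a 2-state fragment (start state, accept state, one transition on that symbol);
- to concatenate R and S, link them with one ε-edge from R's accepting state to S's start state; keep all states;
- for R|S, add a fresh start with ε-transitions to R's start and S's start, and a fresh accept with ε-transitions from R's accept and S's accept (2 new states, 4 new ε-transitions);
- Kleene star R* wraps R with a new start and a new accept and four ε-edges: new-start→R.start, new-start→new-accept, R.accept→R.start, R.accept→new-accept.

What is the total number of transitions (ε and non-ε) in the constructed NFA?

Recursing over subexpressions:
Each of the 6 symbol leaves contributes 1 transition (1 symbol, 0 ε).
  b | a → 6 transitions (2 symbol, 4 ε)
  dc → 3 transitions (2 symbol, 1 ε)
  (dc)* → 7 transitions (2 symbol, 5 ε)
  (b | a)(dc)*aa → 18 transitions (6 symbol, 12 ε)

18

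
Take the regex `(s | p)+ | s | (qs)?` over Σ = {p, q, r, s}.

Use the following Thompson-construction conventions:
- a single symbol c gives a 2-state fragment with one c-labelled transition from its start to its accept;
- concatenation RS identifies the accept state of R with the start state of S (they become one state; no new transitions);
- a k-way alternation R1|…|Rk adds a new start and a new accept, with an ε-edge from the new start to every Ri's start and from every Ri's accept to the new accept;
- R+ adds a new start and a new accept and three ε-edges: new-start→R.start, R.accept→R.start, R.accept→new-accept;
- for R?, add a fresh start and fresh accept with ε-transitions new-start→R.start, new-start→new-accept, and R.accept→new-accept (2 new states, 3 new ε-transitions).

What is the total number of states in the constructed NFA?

17

Bottom-up over the parse tree:
Each of the 5 symbol leaves contributes a 2-state fragment.
  s | p — 6 states
  (s | p)+ — 8 states
  qs — 3 states
  (qs)? — 5 states
  (s | p)+ | s | (qs)? — 17 states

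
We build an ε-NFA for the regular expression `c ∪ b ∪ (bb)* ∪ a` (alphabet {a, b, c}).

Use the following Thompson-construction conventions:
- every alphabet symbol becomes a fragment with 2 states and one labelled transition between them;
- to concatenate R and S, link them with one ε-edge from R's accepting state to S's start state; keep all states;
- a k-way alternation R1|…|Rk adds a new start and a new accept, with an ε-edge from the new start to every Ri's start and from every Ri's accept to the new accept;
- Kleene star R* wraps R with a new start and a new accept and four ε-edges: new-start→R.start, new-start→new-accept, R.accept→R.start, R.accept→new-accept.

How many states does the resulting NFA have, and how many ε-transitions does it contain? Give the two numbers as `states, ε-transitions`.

Per subexpression:
Each of the 5 symbol leaves contributes 2 states and 0 ε-transitions.
  bb = 4 states, 1 ε-transition
  (bb)* = 6 states, 5 ε-transitions
  c ∪ b ∪ (bb)* ∪ a = 14 states, 13 ε-transitions

14, 13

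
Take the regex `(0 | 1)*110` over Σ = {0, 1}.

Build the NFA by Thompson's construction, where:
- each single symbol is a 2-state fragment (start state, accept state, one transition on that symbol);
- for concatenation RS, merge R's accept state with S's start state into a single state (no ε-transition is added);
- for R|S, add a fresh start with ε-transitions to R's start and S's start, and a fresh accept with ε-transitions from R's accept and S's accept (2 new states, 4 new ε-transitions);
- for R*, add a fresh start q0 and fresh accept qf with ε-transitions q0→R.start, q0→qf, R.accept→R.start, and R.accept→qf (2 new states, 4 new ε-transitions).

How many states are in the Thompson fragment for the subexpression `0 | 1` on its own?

6

Fragment for `0 | 1`:
Each of the 2 symbol leaves contributes a 2-state fragment.
  0 | 1 = 6 states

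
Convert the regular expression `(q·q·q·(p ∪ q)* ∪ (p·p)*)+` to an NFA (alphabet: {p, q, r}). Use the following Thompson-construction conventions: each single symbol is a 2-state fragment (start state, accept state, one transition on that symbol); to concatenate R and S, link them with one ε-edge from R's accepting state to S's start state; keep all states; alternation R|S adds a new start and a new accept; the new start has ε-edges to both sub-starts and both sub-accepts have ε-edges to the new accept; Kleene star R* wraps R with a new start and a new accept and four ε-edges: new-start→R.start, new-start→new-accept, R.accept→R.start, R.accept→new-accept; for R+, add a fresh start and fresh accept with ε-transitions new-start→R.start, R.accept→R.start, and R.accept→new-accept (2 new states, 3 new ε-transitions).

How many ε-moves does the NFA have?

23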